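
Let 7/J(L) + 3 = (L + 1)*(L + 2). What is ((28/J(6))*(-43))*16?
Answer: -145856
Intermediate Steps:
J(L) = 7/(-3 + (1 + L)*(2 + L)) (J(L) = 7/(-3 + (L + 1)*(L + 2)) = 7/(-3 + (1 + L)*(2 + L)))
((28/J(6))*(-43))*16 = ((28/((7/(-1 + 6² + 3*6))))*(-43))*16 = ((28/((7/(-1 + 36 + 18))))*(-43))*16 = ((28/((7/53)))*(-43))*16 = ((28/((7*(1/53))))*(-43))*16 = ((28/(7/53))*(-43))*16 = ((28*(53/7))*(-43))*16 = (212*(-43))*16 = -9116*16 = -145856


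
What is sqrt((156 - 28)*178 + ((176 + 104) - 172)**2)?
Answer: 4*sqrt(2153) ≈ 185.60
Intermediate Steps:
sqrt((156 - 28)*178 + ((176 + 104) - 172)**2) = sqrt(128*178 + (280 - 172)**2) = sqrt(22784 + 108**2) = sqrt(22784 + 11664) = sqrt(34448) = 4*sqrt(2153)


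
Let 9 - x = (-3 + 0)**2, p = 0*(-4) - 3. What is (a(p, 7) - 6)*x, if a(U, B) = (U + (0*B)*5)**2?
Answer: 0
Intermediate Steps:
p = -3 (p = 0 - 3 = -3)
x = 0 (x = 9 - (-3 + 0)**2 = 9 - 1*(-3)**2 = 9 - 1*9 = 9 - 9 = 0)
a(U, B) = U**2 (a(U, B) = (U + 0*5)**2 = (U + 0)**2 = U**2)
(a(p, 7) - 6)*x = ((-3)**2 - 6)*0 = (9 - 6)*0 = 3*0 = 0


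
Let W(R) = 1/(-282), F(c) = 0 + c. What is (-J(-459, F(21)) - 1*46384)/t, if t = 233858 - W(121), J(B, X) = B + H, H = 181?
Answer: -13001892/65947957 ≈ -0.19715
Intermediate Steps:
F(c) = c
J(B, X) = 181 + B (J(B, X) = B + 181 = 181 + B)
W(R) = -1/282
t = 65947957/282 (t = 233858 - 1*(-1/282) = 233858 + 1/282 = 65947957/282 ≈ 2.3386e+5)
(-J(-459, F(21)) - 1*46384)/t = (-(181 - 459) - 1*46384)/(65947957/282) = (-1*(-278) - 46384)*(282/65947957) = (278 - 46384)*(282/65947957) = -46106*282/65947957 = -13001892/65947957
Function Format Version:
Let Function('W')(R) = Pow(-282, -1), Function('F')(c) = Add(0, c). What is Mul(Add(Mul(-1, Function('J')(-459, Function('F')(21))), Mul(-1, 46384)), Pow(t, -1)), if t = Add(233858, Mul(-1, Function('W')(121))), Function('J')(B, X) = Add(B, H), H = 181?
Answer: Rational(-13001892, 65947957) ≈ -0.19715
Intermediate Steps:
Function('F')(c) = c
Function('J')(B, X) = Add(181, B) (Function('J')(B, X) = Add(B, 181) = Add(181, B))
Function('W')(R) = Rational(-1, 282)
t = Rational(65947957, 282) (t = Add(233858, Mul(-1, Rational(-1, 282))) = Add(233858, Rational(1, 282)) = Rational(65947957, 282) ≈ 2.3386e+5)
Mul(Add(Mul(-1, Function('J')(-459, Function('F')(21))), Mul(-1, 46384)), Pow(t, -1)) = Mul(Add(Mul(-1, Add(181, -459)), Mul(-1, 46384)), Pow(Rational(65947957, 282), -1)) = Mul(Add(Mul(-1, -278), -46384), Rational(282, 65947957)) = Mul(Add(278, -46384), Rational(282, 65947957)) = Mul(-46106, Rational(282, 65947957)) = Rational(-13001892, 65947957)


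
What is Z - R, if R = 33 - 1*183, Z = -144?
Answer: 6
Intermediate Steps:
R = -150 (R = 33 - 183 = -150)
Z - R = -144 - 1*(-150) = -144 + 150 = 6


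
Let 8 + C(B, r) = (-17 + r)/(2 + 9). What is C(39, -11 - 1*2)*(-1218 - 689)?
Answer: 225026/11 ≈ 20457.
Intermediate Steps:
C(B, r) = -105/11 + r/11 (C(B, r) = -8 + (-17 + r)/(2 + 9) = -8 + (-17 + r)/11 = -8 + (-17 + r)*(1/11) = -8 + (-17/11 + r/11) = -105/11 + r/11)
C(39, -11 - 1*2)*(-1218 - 689) = (-105/11 + (-11 - 1*2)/11)*(-1218 - 689) = (-105/11 + (-11 - 2)/11)*(-1907) = (-105/11 + (1/11)*(-13))*(-1907) = (-105/11 - 13/11)*(-1907) = -118/11*(-1907) = 225026/11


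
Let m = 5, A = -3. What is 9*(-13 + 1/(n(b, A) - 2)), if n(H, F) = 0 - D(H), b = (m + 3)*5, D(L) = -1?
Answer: -126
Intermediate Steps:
b = 40 (b = (5 + 3)*5 = 8*5 = 40)
n(H, F) = 1 (n(H, F) = 0 - 1*(-1) = 0 + 1 = 1)
9*(-13 + 1/(n(b, A) - 2)) = 9*(-13 + 1/(1 - 2)) = 9*(-13 + 1/(-1)) = 9*(-13 - 1) = 9*(-14) = -126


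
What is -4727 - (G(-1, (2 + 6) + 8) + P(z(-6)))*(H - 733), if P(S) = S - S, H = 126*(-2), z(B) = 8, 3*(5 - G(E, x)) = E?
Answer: 1579/3 ≈ 526.33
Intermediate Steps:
G(E, x) = 5 - E/3
H = -252
P(S) = 0
-4727 - (G(-1, (2 + 6) + 8) + P(z(-6)))*(H - 733) = -4727 - ((5 - 1/3*(-1)) + 0)*(-252 - 733) = -4727 - ((5 + 1/3) + 0)*(-985) = -4727 - (16/3 + 0)*(-985) = -4727 - 16*(-985)/3 = -4727 - 1*(-15760/3) = -4727 + 15760/3 = 1579/3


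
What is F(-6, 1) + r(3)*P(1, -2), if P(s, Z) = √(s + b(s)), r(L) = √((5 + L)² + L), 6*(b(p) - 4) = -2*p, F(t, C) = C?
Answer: 1 + √2814/3 ≈ 18.682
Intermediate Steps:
b(p) = 4 - p/3 (b(p) = 4 + (-2*p)/6 = 4 - p/3)
r(L) = √(L + (5 + L)²)
P(s, Z) = √(4 + 2*s/3) (P(s, Z) = √(s + (4 - s/3)) = √(4 + 2*s/3))
F(-6, 1) + r(3)*P(1, -2) = 1 + √(3 + (5 + 3)²)*(√(36 + 6*1)/3) = 1 + √(3 + 8²)*(√(36 + 6)/3) = 1 + √(3 + 64)*(√42/3) = 1 + √67*(√42/3) = 1 + √2814/3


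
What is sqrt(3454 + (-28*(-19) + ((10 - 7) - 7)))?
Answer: sqrt(3982) ≈ 63.103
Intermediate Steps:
sqrt(3454 + (-28*(-19) + ((10 - 7) - 7))) = sqrt(3454 + (532 + (3 - 7))) = sqrt(3454 + (532 - 4)) = sqrt(3454 + 528) = sqrt(3982)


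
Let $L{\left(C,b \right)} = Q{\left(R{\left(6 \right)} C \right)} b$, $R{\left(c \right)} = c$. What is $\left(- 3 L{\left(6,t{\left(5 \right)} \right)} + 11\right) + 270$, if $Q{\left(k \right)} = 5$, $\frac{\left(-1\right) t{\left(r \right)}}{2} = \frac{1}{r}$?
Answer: $287$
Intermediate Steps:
$t{\left(r \right)} = - \frac{2}{r}$
$L{\left(C,b \right)} = 5 b$
$\left(- 3 L{\left(6,t{\left(5 \right)} \right)} + 11\right) + 270 = \left(- 3 \cdot 5 \left(- \frac{2}{5}\right) + 11\right) + 270 = \left(\left(-3\right) \left(-2\right) + 11\right) + 270 = \left(6 + 11\right) + 270 = 17 + 270 = 287$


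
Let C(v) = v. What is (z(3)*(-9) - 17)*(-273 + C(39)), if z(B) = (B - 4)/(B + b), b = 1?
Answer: 6903/2 ≈ 3451.5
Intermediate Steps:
z(B) = (-4 + B)/(1 + B) (z(B) = (B - 4)/(B + 1) = (-4 + B)/(1 + B))
(z(3)*(-9) - 17)*(-273 + C(39)) = (((-4 + 3)/(1 + 3))*(-9) - 17)*(-273 + 39) = ((-1/4)*(-9) - 17)*(-234) = (((¼)*(-1))*(-9) - 17)*(-234) = (-¼*(-9) - 17)*(-234) = (9/4 - 17)*(-234) = -59/4*(-234) = 6903/2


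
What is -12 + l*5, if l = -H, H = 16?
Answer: -92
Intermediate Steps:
l = -16 (l = -1*16 = -16)
-12 + l*5 = -12 - 16*5 = -12 - 80 = -92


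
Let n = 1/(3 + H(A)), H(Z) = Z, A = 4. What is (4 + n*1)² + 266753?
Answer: 13071738/49 ≈ 2.6677e+5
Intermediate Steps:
n = ⅐ (n = 1/(3 + 4) = 1/7 = ⅐ ≈ 0.14286)
(4 + n*1)² + 266753 = (4 + (⅐)*1)² + 266753 = (4 + ⅐)² + 266753 = (29/7)² + 266753 = 841/49 + 266753 = 13071738/49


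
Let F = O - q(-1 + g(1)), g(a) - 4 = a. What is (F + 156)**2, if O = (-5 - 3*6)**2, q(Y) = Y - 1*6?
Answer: 471969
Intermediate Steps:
g(a) = 4 + a
q(Y) = -6 + Y (q(Y) = Y - 6 = -6 + Y)
O = 529 (O = (-5 - 18)**2 = (-23)**2 = 529)
F = 531 (F = 529 - (-6 + (-1 + (4 + 1))) = 529 - (-6 + (-1 + 5)) = 529 - (-6 + 4) = 529 - 1*(-2) = 529 + 2 = 531)
(F + 156)**2 = (531 + 156)**2 = 687**2 = 471969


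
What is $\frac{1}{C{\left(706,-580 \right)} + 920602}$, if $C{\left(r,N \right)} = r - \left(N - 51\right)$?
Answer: $\frac{1}{921939} \approx 1.0847 \cdot 10^{-6}$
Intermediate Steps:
$C{\left(r,N \right)} = 51 + r - N$ ($C{\left(r,N \right)} = r - \left(-51 + N\right) = 51 + r - N$)
$\frac{1}{C{\left(706,-580 \right)} + 920602} = \frac{1}{\left(51 + 706 - -580\right) + 920602} = \frac{1}{\left(51 + 706 + 580\right) + 920602} = \frac{1}{1337 + 920602} = \frac{1}{921939}$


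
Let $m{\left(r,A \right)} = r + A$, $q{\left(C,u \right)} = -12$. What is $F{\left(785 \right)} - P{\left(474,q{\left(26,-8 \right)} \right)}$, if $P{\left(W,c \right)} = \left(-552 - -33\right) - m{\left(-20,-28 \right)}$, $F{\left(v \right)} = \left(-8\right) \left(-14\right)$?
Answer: $583$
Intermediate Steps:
$F{\left(v \right)} = 112$
$m{\left(r,A \right)} = A + r$
$P{\left(W,c \right)} = -471$ ($P{\left(W,c \right)} = \left(-552 - -33\right) - \left(-28 - 20\right) = \left(-552 + 33\right) - -48 = -519 + 48 = -471$)
$F{\left(785 \right)} - P{\left(474,q{\left(26,-8 \right)} \right)} = 112 - -471 = 112 + 471 = 583$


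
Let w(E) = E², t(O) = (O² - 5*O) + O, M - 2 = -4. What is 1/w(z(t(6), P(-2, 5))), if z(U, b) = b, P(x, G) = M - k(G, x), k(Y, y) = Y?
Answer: 1/49 ≈ 0.020408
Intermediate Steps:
M = -2 (M = 2 - 4 = -2)
t(O) = O² - 4*O
P(x, G) = -2 - G
1/w(z(t(6), P(-2, 5))) = 1/((-2 - 1*5)²) = 1/((-2 - 5)²) = 1/((-7)²) = 1/49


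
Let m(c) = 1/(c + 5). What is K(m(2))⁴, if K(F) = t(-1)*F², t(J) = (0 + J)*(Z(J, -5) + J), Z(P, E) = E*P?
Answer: 256/5764801 ≈ 4.4407e-5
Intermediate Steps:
t(J) = -4*J² (t(J) = (0 + J)*(-5*J + J) = J*(-4*J) = -4*J²)
m(c) = 1/(5 + c)
K(F) = -4*F² (K(F) = (-4*(-1)²)*F² = (-4*1)*F² = -4*F²)
K(m(2))⁴ = (-4/(5 + 2)²)⁴ = (-4*(1/7)²)⁴ = (-4*(⅐)²)⁴ = (-4*1/49)⁴ = (-4/49)⁴ = 256/5764801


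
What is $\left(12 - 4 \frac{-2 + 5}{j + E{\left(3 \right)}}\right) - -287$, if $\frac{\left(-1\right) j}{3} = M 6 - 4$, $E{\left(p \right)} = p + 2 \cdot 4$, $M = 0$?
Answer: $\frac{6865}{23} \approx 298.48$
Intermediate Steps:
$E{\left(p \right)} = 8 + p$ ($E{\left(p \right)} = p + 8 = 8 + p$)
$j = 12$ ($j = - 3 \left(0 \cdot 6 - 4\right) = - 3 \left(0 - 4\right) = \left(-3\right) \left(-4\right) = 12$)
$\left(12 - 4 \frac{-2 + 5}{j + E{\left(3 \right)}}\right) - -287 = \left(12 - 4 \frac{-2 + 5}{12 + \left(8 + 3\right)}\right) - -287 = \left(12 - 4 \frac{3}{12 + 11}\right) + 287 = \left(12 - 4 \cdot \frac{3}{23}\right) + 287 = \left(12 - 4 \cdot 3 \cdot \frac{1}{23}\right) + 287 = \left(12 - \frac{12}{23}\right) + 287 = \frac{264}{23} + 287 = \frac{6865}{23}$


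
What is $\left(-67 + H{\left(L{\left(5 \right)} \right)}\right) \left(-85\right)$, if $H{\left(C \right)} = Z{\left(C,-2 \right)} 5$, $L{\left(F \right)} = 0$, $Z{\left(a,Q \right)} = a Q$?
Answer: $5695$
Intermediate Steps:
$Z{\left(a,Q \right)} = Q a$
$H{\left(C \right)} = - 10 C$ ($H{\left(C \right)} = - 2 C 5 = - 10 C$)
$\left(-67 + H{\left(L{\left(5 \right)} \right)}\right) \left(-85\right) = \left(-67 - 0\right) \left(-85\right) = \left(-67 + 0\right) \left(-85\right) = \left(-67\right) \left(-85\right) = 5695$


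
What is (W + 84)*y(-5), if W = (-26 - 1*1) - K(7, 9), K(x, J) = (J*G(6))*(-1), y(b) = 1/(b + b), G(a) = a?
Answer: -111/10 ≈ -11.100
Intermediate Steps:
y(b) = 1/(2*b)
K(x, J) = -6*J (K(x, J) = (J*6)*(-1) = (6*J)*(-1) = -6*J)
W = 27 (W = (-26 - 1*1) - (-6)*9 = (-26 - 1) - 1*(-54) = -27 + 54 = 27)
(W + 84)*y(-5) = (27 + 84)*((½)/(-5)) = 111*((½)*(-⅕)) = 111*(-⅒) = -111/10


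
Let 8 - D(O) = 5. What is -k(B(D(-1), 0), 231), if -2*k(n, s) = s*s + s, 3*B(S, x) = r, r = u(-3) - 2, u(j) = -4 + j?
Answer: 26796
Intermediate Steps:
D(O) = 3 (D(O) = 8 - 1*5 = 8 - 5 = 3)
r = -9 (r = (-4 - 3) - 2 = -7 - 2 = -9)
B(S, x) = -3 (B(S, x) = (⅓)*(-9) = -3)
k(n, s) = -s/2 - s²/2 (k(n, s) = -(s*s + s)/2 = -(s² + s)/2 = -(s + s²)/2 = -s/2 - s²/2)
-k(B(D(-1), 0), 231) = -(-1)*231*(1 + 231)/2 = -(-1)*231*232/2 = -1*(-26796) = 26796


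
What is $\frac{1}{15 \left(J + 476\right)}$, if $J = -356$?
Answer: $\frac{1}{1800} \approx 0.00055556$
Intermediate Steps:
$\frac{1}{15 \left(J + 476\right)} = \frac{1}{15 \left(-356 + 476\right)} = \frac{1}{15 \cdot 120} = \frac{1}{1800}$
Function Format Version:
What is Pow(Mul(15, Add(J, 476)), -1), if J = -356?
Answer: Rational(1, 1800) ≈ 0.00055556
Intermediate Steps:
Pow(Mul(15, Add(J, 476)), -1) = Pow(Mul(15, Add(-356, 476)), -1) = Pow(Mul(15, 120), -1) = Pow(1800, -1) = Rational(1, 1800)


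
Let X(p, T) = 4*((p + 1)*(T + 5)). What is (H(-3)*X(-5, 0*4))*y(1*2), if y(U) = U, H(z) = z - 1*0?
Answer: 480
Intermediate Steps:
H(z) = z (H(z) = z + 0 = z)
X(p, T) = 4*(1 + p)*(5 + T) (X(p, T) = 4*((1 + p)*(5 + T)) = 4*(1 + p)*(5 + T))
(H(-3)*X(-5, 0*4))*y(1*2) = (-3*(20 + 4*(0*4) + 20*(-5) + 4*(0*4)*(-5)))*(1*2) = -3*(20 + 4*0 - 100 + 4*0*(-5))*2 = -3*(20 + 0 - 100 + 0)*2 = -3*(-80)*2 = 240*2 = 480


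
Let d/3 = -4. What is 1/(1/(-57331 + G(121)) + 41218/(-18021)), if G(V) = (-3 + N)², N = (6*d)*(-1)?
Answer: -947363970/2166848281 ≈ -0.43721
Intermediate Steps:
d = -12 (d = 3*(-4) = -12)
N = 72 (N = (6*(-12))*(-1) = -72*(-1) = 72)
G(V) = 4761 (G(V) = (-3 + 72)² = 69² = 4761)
1/(1/(-57331 + G(121)) + 41218/(-18021)) = 1/(1/(-57331 + 4761) + 41218/(-18021)) = 1/(1/(-52570) + 41218*(-1/18021)) = 1/(-1/52570 - 41218/18021) = 1/(-2166848281/947363970) = -947363970/2166848281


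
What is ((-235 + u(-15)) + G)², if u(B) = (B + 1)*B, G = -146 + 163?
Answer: 64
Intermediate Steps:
G = 17
u(B) = B*(1 + B) (u(B) = (1 + B)*B = B*(1 + B))
((-235 + u(-15)) + G)² = ((-235 - 15*(1 - 15)) + 17)² = ((-235 - 15*(-14)) + 17)² = ((-235 + 210) + 17)² = (-25 + 17)² = (-8)² = 64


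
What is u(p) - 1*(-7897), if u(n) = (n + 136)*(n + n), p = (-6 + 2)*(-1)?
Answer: 9017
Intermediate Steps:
p = 4 (p = -4*(-1) = 4)
u(n) = 2*n*(136 + n) (u(n) = (136 + n)*(2*n) = 2*n*(136 + n))
u(p) - 1*(-7897) = 2*4*(136 + 4) - 1*(-7897) = 2*4*140 + 7897 = 1120 + 7897 = 9017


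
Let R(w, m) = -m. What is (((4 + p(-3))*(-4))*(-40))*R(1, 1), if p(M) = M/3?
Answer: -480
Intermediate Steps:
p(M) = M/3 (p(M) = M*(1/3) = M/3)
(((4 + p(-3))*(-4))*(-40))*R(1, 1) = (((4 + (1/3)*(-3))*(-4))*(-40))*(-1*1) = (((4 - 1)*(-4))*(-40))*(-1) = ((3*(-4))*(-40))*(-1) = -12*(-40)*(-1) = 480*(-1) = -480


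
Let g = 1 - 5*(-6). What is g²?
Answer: 961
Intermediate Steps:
g = 31 (g = 1 + 30 = 31)
g² = 31² = 961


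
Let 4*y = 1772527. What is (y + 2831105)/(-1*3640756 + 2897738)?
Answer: -13096947/2972072 ≈ -4.4067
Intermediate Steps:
y = 1772527/4 (y = (1/4)*1772527 = 1772527/4 ≈ 4.4313e+5)
(y + 2831105)/(-1*3640756 + 2897738) = (1772527/4 + 2831105)/(-1*3640756 + 2897738) = 13096947/(4*(-3640756 + 2897738)) = (13096947/4)/(-743018) = (13096947/4)*(-1/743018) = -13096947/2972072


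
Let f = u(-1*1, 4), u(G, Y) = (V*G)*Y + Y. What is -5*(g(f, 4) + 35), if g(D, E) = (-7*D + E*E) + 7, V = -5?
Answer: 550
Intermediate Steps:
u(G, Y) = Y - 5*G*Y (u(G, Y) = (-5*G)*Y + Y = -5*G*Y + Y = Y - 5*G*Y)
f = 24 (f = 4*(1 - (-5)) = 4*(1 - 5*(-1)) = 4*(1 + 5) = 4*6 = 24)
g(D, E) = 7 + E² - 7*D (g(D, E) = (-7*D + E²) + 7 = (E² - 7*D) + 7 = 7 + E² - 7*D)
-5*(g(f, 4) + 35) = -5*((7 + 4² - 7*24) + 35) = -5*((7 + 16 - 168) + 35) = -5*(-145 + 35) = -5*(-110) = 550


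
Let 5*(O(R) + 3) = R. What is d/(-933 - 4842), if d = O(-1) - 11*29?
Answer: 537/9625 ≈ 0.055792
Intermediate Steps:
O(R) = -3 + R/5
d = -1611/5 (d = (-3 + (⅕)*(-1)) - 11*29 = (-3 - ⅕) - 319 = -16/5 - 319 = -1611/5 ≈ -322.20)
d/(-933 - 4842) = -1611/(5*(-933 - 4842)) = -1611/5/(-5775) = -1611/5*(-1/5775) = 537/9625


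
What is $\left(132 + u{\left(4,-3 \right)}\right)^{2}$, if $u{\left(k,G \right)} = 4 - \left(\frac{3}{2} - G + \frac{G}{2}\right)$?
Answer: $17689$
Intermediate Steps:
$u{\left(k,G \right)} = \frac{5}{2} + \frac{G}{2}$ ($u{\left(k,G \right)} = 4 - \left(\frac{3}{2} - G + G \frac{1}{2}\right) = 4 + \left(G - \left(\frac{G}{2} + \frac{3}{2}\right)\right) = 4 + \left(G - \left(\frac{3}{2} + \frac{G}{2}\right)\right) = 4 + \left(- \frac{3}{2} + \frac{G}{2}\right) = \frac{5}{2} + \frac{G}{2}$)
$\left(132 + u{\left(4,-3 \right)}\right)^{2} = \left(132 + \left(\frac{5}{2} + \frac{1}{2} \left(-3\right)\right)\right)^{2} = \left(132 + \left(\frac{5}{2} - \frac{3}{2}\right)\right)^{2} = \left(132 + 1\right)^{2} = 133^{2} = 17689$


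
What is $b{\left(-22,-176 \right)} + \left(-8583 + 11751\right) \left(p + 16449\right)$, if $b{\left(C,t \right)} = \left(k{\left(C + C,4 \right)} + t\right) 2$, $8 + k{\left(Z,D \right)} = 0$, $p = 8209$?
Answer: $78116176$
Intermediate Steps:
$k{\left(Z,D \right)} = -8$ ($k{\left(Z,D \right)} = -8 + 0 = -8$)
$b{\left(C,t \right)} = -16 + 2 t$ ($b{\left(C,t \right)} = \left(-8 + t\right) 2 = -16 + 2 t$)
$b{\left(-22,-176 \right)} + \left(-8583 + 11751\right) \left(p + 16449\right) = \left(-16 + 2 \left(-176\right)\right) + \left(-8583 + 11751\right) \left(8209 + 16449\right) = \left(-16 - 352\right) + 3168 \cdot 24658 = -368 + 78116544 = 78116176$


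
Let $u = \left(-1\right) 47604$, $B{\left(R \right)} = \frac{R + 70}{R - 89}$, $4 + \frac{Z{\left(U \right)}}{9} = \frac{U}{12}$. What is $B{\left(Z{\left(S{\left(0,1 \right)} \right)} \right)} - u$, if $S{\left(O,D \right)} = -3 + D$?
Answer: $\frac{12043747}{253} \approx 47604.0$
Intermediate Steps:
$Z{\left(U \right)} = -36 + \frac{3 U}{4}$ ($Z{\left(U \right)} = -36 + 9 \frac{U}{12} = -36 + \frac{3 U}{4}$)
$B{\left(R \right)} = \frac{70 + R}{-89 + R}$
$u = -47604$
$B{\left(Z{\left(S{\left(0,1 \right)} \right)} \right)} - u = \frac{70 - \left(36 - \frac{3 \left(-3 + 1\right)}{4}\right)}{-89 - \left(36 - \frac{3 \left(-3 + 1\right)}{4}\right)} - -47604 = \frac{70 + \left(-36 + \frac{3}{4} \left(-2\right)\right)}{-89 + \left(-36 + \frac{3}{4} \left(-2\right)\right)} + 47604 = \frac{70 - \frac{75}{2}}{-89 - \frac{75}{2}} + 47604 = \frac{1}{- \frac{253}{2}} \cdot \frac{65}{2} + 47604 = \left(- \frac{2}{253}\right) \frac{65}{2} + 47604 = - \frac{65}{253} + 47604 = \frac{12043747}{253}$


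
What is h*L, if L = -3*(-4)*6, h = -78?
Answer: -5616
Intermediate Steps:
L = 72 (L = 12*6 = 72)
h*L = -78*72 = -5616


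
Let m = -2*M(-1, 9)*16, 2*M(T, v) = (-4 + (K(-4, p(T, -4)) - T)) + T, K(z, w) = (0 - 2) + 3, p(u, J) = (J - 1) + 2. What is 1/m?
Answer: 1/48 ≈ 0.020833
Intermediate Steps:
p(u, J) = 1 + J (p(u, J) = (-1 + J) + 2 = 1 + J)
K(z, w) = 1 (K(z, w) = -2 + 3 = 1)
M(T, v) = -3/2 (M(T, v) = ((-4 + (1 - T)) + T)/2 = ((-3 - T) + T)/2 = (½)*(-3) = -3/2)
m = 48 (m = -2*(-3/2)*16 = 3*16 = 48)
1/m = 1/48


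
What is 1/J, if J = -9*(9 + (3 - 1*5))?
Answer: -1/63 ≈ -0.015873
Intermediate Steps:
J = -63 (J = -9*(9 + (3 - 5)) = -9*(9 - 2) = -9*7 = -63)
1/J = 1/(-63) = -1/63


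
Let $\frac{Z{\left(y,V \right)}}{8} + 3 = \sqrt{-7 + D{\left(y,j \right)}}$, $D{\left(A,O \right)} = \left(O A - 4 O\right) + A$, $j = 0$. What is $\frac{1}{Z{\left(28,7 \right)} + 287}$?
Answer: $\frac{263}{67825} - \frac{8 \sqrt{21}}{67825} \approx 0.0033371$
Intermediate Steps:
$D{\left(A,O \right)} = A - 4 O + A O$ ($D{\left(A,O \right)} = \left(A O - 4 O\right) + A = \left(- 4 O + A O\right) + A = A - 4 O + A O$)
$Z{\left(y,V \right)} = -24 + 8 \sqrt{-7 + y}$ ($Z{\left(y,V \right)} = -24 + 8 \sqrt{-7 + \left(y - 0 + y 0\right)} = -24 + 8 \sqrt{-7 + \left(y + 0 + 0\right)} = -24 + 8 \sqrt{-7 + y}$)
$\frac{1}{Z{\left(28,7 \right)} + 287} = \frac{1}{\left(-24 + 8 \sqrt{-7 + 28}\right) + 287} = \frac{1}{\left(-24 + 8 \sqrt{21}\right) + 287} = \frac{1}{263 + 8 \sqrt{21}}$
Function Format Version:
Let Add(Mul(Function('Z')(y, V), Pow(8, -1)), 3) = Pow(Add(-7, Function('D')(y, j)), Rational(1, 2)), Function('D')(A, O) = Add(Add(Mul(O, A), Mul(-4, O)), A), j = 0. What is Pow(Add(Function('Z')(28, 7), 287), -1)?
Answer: Add(Rational(263, 67825), Mul(Rational(-8, 67825), Pow(21, Rational(1, 2)))) ≈ 0.0033371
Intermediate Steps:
Function('D')(A, O) = Add(A, Mul(-4, O), Mul(A, O)) (Function('D')(A, O) = Add(Add(Mul(A, O), Mul(-4, O)), A) = Add(Add(Mul(-4, O), Mul(A, O)), A) = Add(A, Mul(-4, O), Mul(A, O)))
Function('Z')(y, V) = Add(-24, Mul(8, Pow(Add(-7, y), Rational(1, 2)))) (Function('Z')(y, V) = Add(-24, Mul(8, Pow(Add(-7, Add(y, Mul(-4, 0), Mul(y, 0))), Rational(1, 2)))) = Add(-24, Mul(8, Pow(Add(-7, Add(y, 0, 0)), Rational(1, 2)))) = Add(-24, Mul(8, Pow(Add(-7, y), Rational(1, 2)))))
Pow(Add(Function('Z')(28, 7), 287), -1) = Pow(Add(Add(-24, Mul(8, Pow(Add(-7, 28), Rational(1, 2)))), 287), -1) = Pow(Add(Add(-24, Mul(8, Pow(21, Rational(1, 2)))), 287), -1) = Pow(Add(263, Mul(8, Pow(21, Rational(1, 2)))), -1)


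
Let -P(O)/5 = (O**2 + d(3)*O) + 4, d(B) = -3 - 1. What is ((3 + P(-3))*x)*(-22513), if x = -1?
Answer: -2746586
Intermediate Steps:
d(B) = -4
P(O) = -20 - 5*O**2 + 20*O (P(O) = -5*((O**2 - 4*O) + 4) = -5*(4 + O**2 - 4*O) = -20 - 5*O**2 + 20*O)
((3 + P(-3))*x)*(-22513) = ((3 + (-20 - 5*(-3)**2 + 20*(-3)))*(-1))*(-22513) = ((3 + (-20 - 5*9 - 60))*(-1))*(-22513) = ((3 + (-20 - 45 - 60))*(-1))*(-22513) = ((3 - 125)*(-1))*(-22513) = -122*(-1)*(-22513) = 122*(-22513) = -2746586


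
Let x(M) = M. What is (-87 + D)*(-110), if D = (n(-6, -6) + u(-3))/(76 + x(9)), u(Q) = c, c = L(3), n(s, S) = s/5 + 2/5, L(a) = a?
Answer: 813208/85 ≈ 9567.2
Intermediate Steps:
n(s, S) = 2/5 + s/5 (n(s, S) = s*(1/5) + 2*(1/5) = s/5 + 2/5 = 2/5 + s/5)
c = 3
u(Q) = 3
D = 11/425 (D = ((2/5 + (1/5)*(-6)) + 3)/(76 + 9) = ((2/5 - 6/5) + 3)/85 = (-4/5 + 3)*(1/85) = (11/5)*(1/85) = 11/425 ≈ 0.025882)
(-87 + D)*(-110) = (-87 + 11/425)*(-110) = -36964/425*(-110) = 813208/85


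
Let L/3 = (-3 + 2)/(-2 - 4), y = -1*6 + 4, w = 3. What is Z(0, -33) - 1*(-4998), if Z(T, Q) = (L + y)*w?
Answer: 9987/2 ≈ 4993.5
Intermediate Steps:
y = -2 (y = -6 + 4 = -2)
L = ½ (L = 3*((-3 + 2)/(-2 - 4)) = 3*(-1/(-6)) = 3*(-1*(-⅙)) = 3*(⅙) = ½ ≈ 0.50000)
Z(T, Q) = -9/2 (Z(T, Q) = (½ - 2)*3 = -3/2*3 = -9/2)
Z(0, -33) - 1*(-4998) = -9/2 - 1*(-4998) = -9/2 + 4998 = 9987/2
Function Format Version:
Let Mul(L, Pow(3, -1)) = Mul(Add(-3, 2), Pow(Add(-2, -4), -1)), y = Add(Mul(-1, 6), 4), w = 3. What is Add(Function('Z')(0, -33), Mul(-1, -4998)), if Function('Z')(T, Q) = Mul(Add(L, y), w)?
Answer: Rational(9987, 2) ≈ 4993.5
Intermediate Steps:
y = -2 (y = Add(-6, 4) = -2)
L = Rational(1, 2) (L = Mul(3, Mul(Add(-3, 2), Pow(Add(-2, -4), -1))) = Mul(3, Mul(-1, Pow(-6, -1))) = Mul(3, Mul(-1, Rational(-1, 6))) = Mul(3, Rational(1, 6)) = Rational(1, 2) ≈ 0.50000)
Function('Z')(T, Q) = Rational(-9, 2) (Function('Z')(T, Q) = Mul(Add(Rational(1, 2), -2), 3) = Mul(Rational(-3, 2), 3) = Rational(-9, 2))
Add(Function('Z')(0, -33), Mul(-1, -4998)) = Add(Rational(-9, 2), Mul(-1, -4998)) = Add(Rational(-9, 2), 4998) = Rational(9987, 2)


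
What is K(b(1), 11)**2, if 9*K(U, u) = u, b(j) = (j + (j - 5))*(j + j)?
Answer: 121/81 ≈ 1.4938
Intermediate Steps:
b(j) = 2*j*(-5 + 2*j) (b(j) = (j + (-5 + j))*(2*j) = (-5 + 2*j)*(2*j) = 2*j*(-5 + 2*j))
K(U, u) = u/9
K(b(1), 11)**2 = ((1/9)*11)**2 = (11/9)**2 = 121/81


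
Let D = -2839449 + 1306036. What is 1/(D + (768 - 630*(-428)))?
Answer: -1/1263005 ≈ -7.9176e-7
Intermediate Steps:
D = -1533413
1/(D + (768 - 630*(-428))) = 1/(-1533413 + (768 - 630*(-428))) = 1/(-1533413 + (768 + 269640)) = 1/(-1533413 + 270408) = 1/(-1263005) = -1/1263005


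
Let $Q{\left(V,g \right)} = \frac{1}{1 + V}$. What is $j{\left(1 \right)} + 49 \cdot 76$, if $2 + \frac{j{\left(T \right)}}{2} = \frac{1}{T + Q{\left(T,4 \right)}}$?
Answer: $\frac{11164}{3} \approx 3721.3$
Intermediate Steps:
$j{\left(T \right)} = -4 + \frac{2}{T + \frac{1}{1 + T}}$
$j{\left(1 \right)} + 49 \cdot 76 = \frac{2 \left(-1 - 1 - 2 \cdot 1^{2}\right)}{1 + 1 + 1^{2}} + 49 \cdot 76 = \frac{2 \left(-1 - 1 - 2\right)}{1 + 1 + 1} + 3724 = \frac{2 \left(-1 - 1 - 2\right)}{3} + 3724 = 2 \cdot \frac{1}{3} \left(-4\right) + 3724 = - \frac{8}{3} + 3724 = \frac{11164}{3}$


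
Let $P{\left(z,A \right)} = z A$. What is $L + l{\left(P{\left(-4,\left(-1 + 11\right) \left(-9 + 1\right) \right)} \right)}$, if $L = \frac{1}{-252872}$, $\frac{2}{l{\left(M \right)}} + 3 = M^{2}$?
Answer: $\frac{403347}{25893334184} \approx 1.5577 \cdot 10^{-5}$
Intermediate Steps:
$P{\left(z,A \right)} = A z$
$l{\left(M \right)} = \frac{2}{-3 + M^{2}}$
$L = - \frac{1}{252872} \approx -3.9546 \cdot 10^{-6}$
$L + l{\left(P{\left(-4,\left(-1 + 11\right) \left(-9 + 1\right) \right)} \right)} = - \frac{1}{252872} + \frac{2}{-3 + \left(\left(-1 + 11\right) \left(-9 + 1\right) \left(-4\right)\right)^{2}} = - \frac{1}{252872} + \frac{2}{-3 + \left(10 \left(-8\right) \left(-4\right)\right)^{2}} = - \frac{1}{252872} + \frac{2}{-3 + \left(\left(-80\right) \left(-4\right)\right)^{2}} = - \frac{1}{252872} + \frac{2}{-3 + 320^{2}} = - \frac{1}{252872} + \frac{2}{-3 + 102400} = - \frac{1}{252872} + \frac{2}{102397} = \frac{403347}{25893334184}$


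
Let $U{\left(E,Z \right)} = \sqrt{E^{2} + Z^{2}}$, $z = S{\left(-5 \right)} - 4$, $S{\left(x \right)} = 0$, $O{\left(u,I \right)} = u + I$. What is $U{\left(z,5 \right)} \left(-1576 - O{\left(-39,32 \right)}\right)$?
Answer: $- 1569 \sqrt{41} \approx -10047.0$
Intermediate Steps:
$O{\left(u,I \right)} = I + u$
$z = -4$ ($z = 0 - 4 = -4$)
$U{\left(z,5 \right)} \left(-1576 - O{\left(-39,32 \right)}\right) = \sqrt{\left(-4\right)^{2} + 5^{2}} \left(-1576 - \left(32 - 39\right)\right) = \sqrt{16 + 25} \left(-1576 - -7\right) = \sqrt{41} \left(-1576 + 7\right) = \sqrt{41} \left(-1569\right) = - 1569 \sqrt{41}$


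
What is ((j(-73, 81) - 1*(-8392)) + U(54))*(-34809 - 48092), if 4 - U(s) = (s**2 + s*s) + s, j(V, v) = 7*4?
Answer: -210402738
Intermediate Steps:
j(V, v) = 28
U(s) = 4 - s - 2*s**2 (U(s) = 4 - ((s**2 + s*s) + s) = 4 - ((s**2 + s**2) + s) = 4 - (2*s**2 + s) = 4 - (s + 2*s**2) = 4 + (-s - 2*s**2) = 4 - s - 2*s**2)
((j(-73, 81) - 1*(-8392)) + U(54))*(-34809 - 48092) = ((28 - 1*(-8392)) + (4 - 1*54 - 2*54**2))*(-34809 - 48092) = ((28 + 8392) + (4 - 54 - 2*2916))*(-82901) = (8420 + (4 - 54 - 5832))*(-82901) = (8420 - 5882)*(-82901) = 2538*(-82901) = -210402738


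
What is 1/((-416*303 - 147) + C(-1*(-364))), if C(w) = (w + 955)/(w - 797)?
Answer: -433/54643754 ≈ -7.9241e-6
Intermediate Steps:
C(w) = (955 + w)/(-797 + w)
1/((-416*303 - 147) + C(-1*(-364))) = 1/((-416*303 - 147) + (955 - 1*(-364))/(-797 - 1*(-364))) = 1/((-126048 - 147) + (955 + 364)/(-797 + 364)) = 1/(-126195 + 1319/(-433)) = 1/(-126195 - 1/433*1319) = 1/(-126195 - 1319/433) = 1/(-54643754/433) = -433/54643754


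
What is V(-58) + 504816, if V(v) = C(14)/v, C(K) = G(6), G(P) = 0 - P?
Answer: 14639667/29 ≈ 5.0482e+5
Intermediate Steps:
G(P) = -P
C(K) = -6 (C(K) = -1*6 = -6)
V(v) = -6/v
V(-58) + 504816 = -6/(-58) + 504816 = -6*(-1/58) + 504816 = 3/29 + 504816 = 14639667/29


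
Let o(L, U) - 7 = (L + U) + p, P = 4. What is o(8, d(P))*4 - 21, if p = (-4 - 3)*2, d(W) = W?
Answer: -1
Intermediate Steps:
p = -14 (p = -7*2 = -14)
o(L, U) = -7 + L + U (o(L, U) = 7 + ((L + U) - 14) = 7 + (-14 + L + U) = -7 + L + U)
o(8, d(P))*4 - 21 = (-7 + 8 + 4)*4 - 21 = 5*4 - 21 = 20 - 21 = -1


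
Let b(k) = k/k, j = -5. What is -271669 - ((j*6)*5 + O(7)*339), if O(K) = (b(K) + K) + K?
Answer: -276604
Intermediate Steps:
b(k) = 1
O(K) = 1 + 2*K (O(K) = (1 + K) + K = 1 + 2*K)
-271669 - ((j*6)*5 + O(7)*339) = -271669 - (-5*6*5 + (1 + 2*7)*339) = -271669 - (-30*5 + (1 + 14)*339) = -271669 - (-150 + 15*339) = -271669 - (-150 + 5085) = -271669 - 1*4935 = -271669 - 4935 = -276604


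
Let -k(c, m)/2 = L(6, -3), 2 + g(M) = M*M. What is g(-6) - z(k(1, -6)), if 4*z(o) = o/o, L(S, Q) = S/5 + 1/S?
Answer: 135/4 ≈ 33.750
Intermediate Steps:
L(S, Q) = 1/S + S/5 (L(S, Q) = S*(⅕) + 1/S = S/5 + 1/S = 1/S + S/5)
g(M) = -2 + M² (g(M) = -2 + M*M = -2 + M²)
k(c, m) = -41/15 (k(c, m) = -2*(1/6 + (⅕)*6) = -2*(⅙ + 6/5) = -2*41/30 = -41/15)
z(o) = ¼ (z(o) = (o/o)/4 = (¼)*1 = ¼)
g(-6) - z(k(1, -6)) = (-2 + (-6)²) - 1*¼ = (-2 + 36) - ¼ = 34 - ¼ = 135/4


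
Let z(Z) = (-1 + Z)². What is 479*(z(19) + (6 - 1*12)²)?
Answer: 172440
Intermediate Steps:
479*(z(19) + (6 - 1*12)²) = 479*((-1 + 19)² + (6 - 1*12)²) = 479*(18² + (6 - 12)²) = 479*(324 + (-6)²) = 479*(324 + 36) = 479*360 = 172440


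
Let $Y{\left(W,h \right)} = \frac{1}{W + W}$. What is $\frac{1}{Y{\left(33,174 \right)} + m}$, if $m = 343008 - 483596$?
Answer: $- \frac{66}{9278807} \approx -7.113 \cdot 10^{-6}$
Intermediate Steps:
$m = -140588$ ($m = 343008 - 483596 = -140588$)
$Y{\left(W,h \right)} = \frac{1}{2 W}$
$\frac{1}{Y{\left(33,174 \right)} + m} = \frac{1}{\frac{1}{2 \cdot 33} - 140588} = \frac{1}{\frac{1}{2} \cdot \frac{1}{33} - 140588} = \frac{1}{\frac{1}{66} - 140588} = \frac{1}{- \frac{9278807}{66}} = - \frac{66}{9278807}$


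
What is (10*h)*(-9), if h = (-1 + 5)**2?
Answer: -1440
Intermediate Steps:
h = 16 (h = 4**2 = 16)
(10*h)*(-9) = (10*16)*(-9) = 160*(-9) = -1440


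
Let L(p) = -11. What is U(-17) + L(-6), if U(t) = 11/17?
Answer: -176/17 ≈ -10.353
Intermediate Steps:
U(t) = 11/17 (U(t) = 11*(1/17) = 11/17)
U(-17) + L(-6) = 11/17 - 11 = -176/17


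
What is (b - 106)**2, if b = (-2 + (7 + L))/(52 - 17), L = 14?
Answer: 13623481/1225 ≈ 11121.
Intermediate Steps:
b = 19/35 (b = (-2 + (7 + 14))/(52 - 17) = (-2 + 21)/35 = 19*(1/35) = 19/35 ≈ 0.54286)
(b - 106)**2 = (19/35 - 106)**2 = (-3691/35)**2 = 13623481/1225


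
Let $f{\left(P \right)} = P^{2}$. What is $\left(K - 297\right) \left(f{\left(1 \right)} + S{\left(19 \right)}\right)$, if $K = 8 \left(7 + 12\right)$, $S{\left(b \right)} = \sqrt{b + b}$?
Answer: $-145 - 145 \sqrt{38} \approx -1038.8$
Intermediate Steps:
$S{\left(b \right)} = \sqrt{2} \sqrt{b}$ ($S{\left(b \right)} = \sqrt{2 b} = \sqrt{2} \sqrt{b}$)
$K = 152$ ($K = 8 \cdot 19 = 152$)
$\left(K - 297\right) \left(f{\left(1 \right)} + S{\left(19 \right)}\right) = \left(152 - 297\right) \left(1^{2} + \sqrt{2} \sqrt{19}\right) = - 145 \left(1 + \sqrt{38}\right) = -145 - 145 \sqrt{38}$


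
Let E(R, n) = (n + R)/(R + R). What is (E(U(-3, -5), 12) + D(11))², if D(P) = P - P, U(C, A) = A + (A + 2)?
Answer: 1/16 ≈ 0.062500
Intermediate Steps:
U(C, A) = 2 + 2*A (U(C, A) = A + (2 + A) = 2 + 2*A)
D(P) = 0
E(R, n) = (R + n)/(2*R) (E(R, n) = (R + n)/((2*R)) = (R + n)*(1/(2*R)) = (R + n)/(2*R))
(E(U(-3, -5), 12) + D(11))² = (((2 + 2*(-5)) + 12)/(2*(2 + 2*(-5))) + 0)² = (((2 - 10) + 12)/(2*(2 - 10)) + 0)² = ((½)*(-8 + 12)/(-8) + 0)² = ((½)*(-⅛)*4 + 0)² = (-¼ + 0)² = (-¼)² = 1/16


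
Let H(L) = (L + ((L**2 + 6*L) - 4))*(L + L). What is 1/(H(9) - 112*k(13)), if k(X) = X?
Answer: 1/1064 ≈ 0.00093985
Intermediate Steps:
H(L) = 2*L*(-4 + L**2 + 7*L) (H(L) = (L + (-4 + L**2 + 6*L))*(2*L) = (-4 + L**2 + 7*L)*(2*L) = 2*L*(-4 + L**2 + 7*L))
1/(H(9) - 112*k(13)) = 1/(2*9*(-4 + 9**2 + 7*9) - 112*13) = 1/(2*9*(-4 + 81 + 63) - 1456) = 1/(2*9*140 - 1456) = 1/(2520 - 1456) = 1/1064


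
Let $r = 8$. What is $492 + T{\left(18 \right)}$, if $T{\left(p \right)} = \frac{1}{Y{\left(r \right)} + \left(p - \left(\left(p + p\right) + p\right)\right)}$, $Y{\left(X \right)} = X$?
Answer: $\frac{13775}{28} \approx 491.96$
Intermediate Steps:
$T{\left(p \right)} = \frac{1}{8 - 2 p}$ ($T{\left(p \right)} = \frac{1}{8 + \left(p - \left(\left(p + p\right) + p\right)\right)} = \frac{1}{8 + \left(p - \left(2 p + p\right)\right)} = \frac{1}{8 + \left(p - 3 p\right)} = \frac{1}{8 - 2 p}$)
$492 + T{\left(18 \right)} = 492 - \frac{1}{-8 + 2 \cdot 18} = 492 - \frac{1}{-8 + 36} = 492 - \frac{1}{28} = \frac{13775}{28}$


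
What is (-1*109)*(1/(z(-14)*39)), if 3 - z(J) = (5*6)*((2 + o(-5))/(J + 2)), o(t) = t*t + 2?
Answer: -218/5889 ≈ -0.037018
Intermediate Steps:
o(t) = 2 + t² (o(t) = t² + 2 = 2 + t²)
z(J) = 3 - 870/(2 + J) (z(J) = 3 - 5*6*(2 + (2 + (-5)²))/(J + 2) = 3 - 30*(2 + (2 + 25))/(2 + J) = 3 - 30*(2 + 27)/(2 + J) = 3 - 30*29/(2 + J) = 3 - 870/(2 + J))
(-1*109)*(1/(z(-14)*39)) = (-1*109)*(1/((3*(-288 - 14)/(2 - 14))*39)) = -109/((3*(-302)/(-12))*39) = -109/((3*(-1/12)*(-302))*39) = -109/(151/2*39) = -218/(151*39) = -109*2/5889 = -218/5889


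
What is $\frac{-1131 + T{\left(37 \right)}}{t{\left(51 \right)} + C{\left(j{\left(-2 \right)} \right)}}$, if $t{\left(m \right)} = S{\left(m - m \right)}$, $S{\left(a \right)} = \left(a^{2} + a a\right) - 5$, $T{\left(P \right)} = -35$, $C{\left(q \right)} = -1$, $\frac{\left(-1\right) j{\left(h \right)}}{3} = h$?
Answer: $\frac{583}{3} \approx 194.33$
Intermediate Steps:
$j{\left(h \right)} = - 3 h$
$S{\left(a \right)} = -5 + 2 a^{2}$ ($S{\left(a \right)} = \left(a^{2} + a^{2}\right) - 5 = 2 a^{2} - 5 = -5 + 2 a^{2}$)
$t{\left(m \right)} = -5$ ($t{\left(m \right)} = -5 + 2 \left(m - m\right)^{2} = -5 + 2 \cdot 0^{2} = -5 + 2 \cdot 0 = -5 + 0 = -5$)
$\frac{-1131 + T{\left(37 \right)}}{t{\left(51 \right)} + C{\left(j{\left(-2 \right)} \right)}} = \frac{-1131 - 35}{-5 - 1} = - \frac{1166}{-6} = \left(-1166\right) \left(- \frac{1}{6}\right) = \frac{583}{3}$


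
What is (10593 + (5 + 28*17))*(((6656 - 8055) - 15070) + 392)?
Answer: -178036698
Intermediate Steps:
(10593 + (5 + 28*17))*(((6656 - 8055) - 15070) + 392) = (10593 + (5 + 476))*((-1399 - 15070) + 392) = (10593 + 481)*(-16469 + 392) = 11074*(-16077) = -178036698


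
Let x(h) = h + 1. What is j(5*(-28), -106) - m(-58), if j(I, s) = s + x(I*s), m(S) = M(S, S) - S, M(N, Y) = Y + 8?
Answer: 14727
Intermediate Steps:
M(N, Y) = 8 + Y
x(h) = 1 + h
m(S) = 8 (m(S) = (8 + S) - S = 8)
j(I, s) = 1 + s + I*s (j(I, s) = s + (1 + I*s) = 1 + s + I*s)
j(5*(-28), -106) - m(-58) = (1 - 106 + (5*(-28))*(-106)) - 1*8 = (1 - 106 - 140*(-106)) - 8 = (1 - 106 + 14840) - 8 = 14735 - 8 = 14727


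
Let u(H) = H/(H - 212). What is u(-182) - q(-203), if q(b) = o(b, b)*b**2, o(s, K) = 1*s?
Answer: 1647989210/197 ≈ 8.3654e+6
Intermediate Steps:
o(s, K) = s
u(H) = H/(-212 + H)
q(b) = b**3 (q(b) = b*b**2 = b**3)
u(-182) - q(-203) = -182/(-212 - 182) - 1*(-203)**3 = -182/(-394) - 1*(-8365427) = -182*(-1/394) + 8365427 = 91/197 + 8365427 = 1647989210/197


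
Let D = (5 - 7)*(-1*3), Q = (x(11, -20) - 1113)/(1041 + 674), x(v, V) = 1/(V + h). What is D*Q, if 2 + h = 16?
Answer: -6679/1715 ≈ -3.8945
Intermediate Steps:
h = 14 (h = -2 + 16 = 14)
x(v, V) = 1/(14 + V) (x(v, V) = 1/(V + 14) = 1/(14 + V))
Q = -6679/10290 (Q = (1/(14 - 20) - 1113)/(1041 + 674) = (1/(-6) - 1113)/1715 = (-1/6 - 1113)*(1/1715) = -6679/6*1/1715 = -6679/10290 ≈ -0.64908)
D = 6 (D = -2*(-3) = 6)
D*Q = 6*(-6679/10290) = -6679/1715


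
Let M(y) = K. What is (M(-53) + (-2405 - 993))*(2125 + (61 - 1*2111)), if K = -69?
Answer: -260025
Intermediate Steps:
M(y) = -69
(M(-53) + (-2405 - 993))*(2125 + (61 - 1*2111)) = (-69 + (-2405 - 993))*(2125 + (61 - 1*2111)) = (-69 - 3398)*(2125 + (61 - 2111)) = -3467*(2125 - 2050) = -3467*75 = -260025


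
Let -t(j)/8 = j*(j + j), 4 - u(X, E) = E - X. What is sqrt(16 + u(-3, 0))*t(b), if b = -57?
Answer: -51984*sqrt(17) ≈ -2.1434e+5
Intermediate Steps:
u(X, E) = 4 + X - E (u(X, E) = 4 - (E - X) = 4 + (X - E) = 4 + X - E)
t(j) = -16*j**2 (t(j) = -8*j*(j + j) = -8*j*2*j = -16*j**2)
sqrt(16 + u(-3, 0))*t(b) = sqrt(16 + (4 - 3 - 1*0))*(-16*(-57)**2) = sqrt(16 + (4 - 3 + 0))*(-16*3249) = sqrt(16 + 1)*(-51984) = sqrt(17)*(-51984) = -51984*sqrt(17)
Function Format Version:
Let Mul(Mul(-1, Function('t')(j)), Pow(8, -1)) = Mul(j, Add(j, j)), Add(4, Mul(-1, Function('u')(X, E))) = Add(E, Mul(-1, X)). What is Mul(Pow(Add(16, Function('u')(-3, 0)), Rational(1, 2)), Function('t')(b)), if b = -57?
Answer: Mul(-51984, Pow(17, Rational(1, 2))) ≈ -2.1434e+5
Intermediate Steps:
Function('u')(X, E) = Add(4, X, Mul(-1, E)) (Function('u')(X, E) = Add(4, Mul(-1, Add(E, Mul(-1, X)))) = Add(4, Add(X, Mul(-1, E))) = Add(4, X, Mul(-1, E)))
Function('t')(j) = Mul(-16, Pow(j, 2)) (Function('t')(j) = Mul(-8, Mul(j, Add(j, j))) = Mul(-8, Mul(j, Mul(2, j))) = Mul(-8, Mul(2, Pow(j, 2))) = Mul(-16, Pow(j, 2)))
Mul(Pow(Add(16, Function('u')(-3, 0)), Rational(1, 2)), Function('t')(b)) = Mul(Pow(Add(16, Add(4, -3, Mul(-1, 0))), Rational(1, 2)), Mul(-16, Pow(-57, 2))) = Mul(Pow(Add(16, Add(4, -3, 0)), Rational(1, 2)), Mul(-16, 3249)) = Mul(Pow(Add(16, 1), Rational(1, 2)), -51984) = Mul(Pow(17, Rational(1, 2)), -51984) = Mul(-51984, Pow(17, Rational(1, 2)))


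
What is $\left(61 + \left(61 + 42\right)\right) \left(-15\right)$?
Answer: $-2460$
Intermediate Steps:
$\left(61 + \left(61 + 42\right)\right) \left(-15\right) = \left(61 + 103\right) \left(-15\right) = 164 \left(-15\right) = -2460$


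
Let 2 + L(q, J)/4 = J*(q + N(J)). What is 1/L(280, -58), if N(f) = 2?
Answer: -1/65432 ≈ -1.5283e-5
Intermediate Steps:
L(q, J) = -8 + 4*J*(2 + q) (L(q, J) = -8 + 4*(J*(q + 2)) = -8 + 4*(J*(2 + q)) = -8 + 4*J*(2 + q))
1/L(280, -58) = 1/(-8 + 8*(-58) + 4*(-58)*280) = 1/(-8 - 464 - 64960) = 1/(-65432) = -1/65432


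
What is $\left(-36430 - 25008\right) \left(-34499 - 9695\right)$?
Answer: $2715190972$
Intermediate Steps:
$\left(-36430 - 25008\right) \left(-34499 - 9695\right) = \left(-61438\right) \left(-44194\right) = 2715190972$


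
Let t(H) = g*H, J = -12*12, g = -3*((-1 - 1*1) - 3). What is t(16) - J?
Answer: 384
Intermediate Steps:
g = 15 (g = -3*((-1 - 1) - 3) = -3*(-2 - 3) = -3*(-5) = 15)
J = -144
t(H) = 15*H
t(16) - J = 15*16 - 1*(-144) = 240 + 144 = 384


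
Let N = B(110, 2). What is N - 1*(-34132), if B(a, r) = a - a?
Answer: 34132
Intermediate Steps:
B(a, r) = 0
N = 0
N - 1*(-34132) = 0 - 1*(-34132) = 0 + 34132 = 34132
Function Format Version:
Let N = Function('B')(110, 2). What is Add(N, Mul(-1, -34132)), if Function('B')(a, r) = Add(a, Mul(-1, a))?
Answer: 34132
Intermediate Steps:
Function('B')(a, r) = 0
N = 0
Add(N, Mul(-1, -34132)) = Add(0, Mul(-1, -34132)) = Add(0, 34132) = 34132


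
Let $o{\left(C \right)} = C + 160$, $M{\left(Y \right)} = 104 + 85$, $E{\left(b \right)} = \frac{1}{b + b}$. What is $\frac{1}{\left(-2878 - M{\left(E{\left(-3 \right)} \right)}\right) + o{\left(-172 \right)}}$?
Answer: $- \frac{1}{3079} \approx -0.00032478$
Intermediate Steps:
$E{\left(b \right)} = \frac{1}{2 b}$
$M{\left(Y \right)} = 189$
$o{\left(C \right)} = 160 + C$
$\frac{1}{\left(-2878 - M{\left(E{\left(-3 \right)} \right)}\right) + o{\left(-172 \right)}} = \frac{1}{\left(-2878 - 189\right) + \left(160 - 172\right)} = \frac{1}{\left(-2878 - 189\right) - 12} = \frac{1}{-3067 - 12} = \frac{1}{-3079} = - \frac{1}{3079}$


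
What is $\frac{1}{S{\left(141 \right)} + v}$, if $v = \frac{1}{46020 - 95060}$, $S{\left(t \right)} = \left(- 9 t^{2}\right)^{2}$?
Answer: $\frac{49040}{1570044388490639} \approx 3.1235 \cdot 10^{-11}$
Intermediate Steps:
$S{\left(t \right)} = 81 t^{4}$
$v = - \frac{1}{49040}$ ($v = \frac{1}{-49040} = - \frac{1}{49040} \approx -2.0392 \cdot 10^{-5}$)
$\frac{1}{S{\left(141 \right)} + v} = \frac{1}{81 \cdot 141^{4} - \frac{1}{49040}} = \frac{1}{81 \cdot 395254161 - \frac{1}{49040}} = \frac{1}{32015587041 - \frac{1}{49040}} = \frac{1}{\frac{1570044388490639}{49040}} = \frac{49040}{1570044388490639}$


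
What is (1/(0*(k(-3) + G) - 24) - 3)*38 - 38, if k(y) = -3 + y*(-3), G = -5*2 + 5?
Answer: -1843/12 ≈ -153.58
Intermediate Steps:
G = -5 (G = -10 + 5 = -5)
k(y) = -3 - 3*y
(1/(0*(k(-3) + G) - 24) - 3)*38 - 38 = (1/(0*((-3 - 3*(-3)) - 5) - 24) - 3)*38 - 38 = (1/(0*((-3 + 9) - 5) - 24) - 3)*38 - 38 = (1/(0*(6 - 5) - 24) - 3)*38 - 38 = (1/(0*1 - 24) - 3)*38 - 38 = (1/(0 - 24) - 3)*38 - 38 = (1/(-24) - 3)*38 - 38 = (-1/24 - 3)*38 - 38 = -73/24*38 - 38 = -1387/12 - 38 = -1843/12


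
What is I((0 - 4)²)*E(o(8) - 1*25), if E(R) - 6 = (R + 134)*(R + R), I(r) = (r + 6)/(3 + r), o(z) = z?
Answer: -87384/19 ≈ -4599.2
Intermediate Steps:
I(r) = (6 + r)/(3 + r)
E(R) = 6 + 2*R*(134 + R) (E(R) = 6 + (R + 134)*(R + R) = 6 + (134 + R)*(2*R) = 6 + 2*R*(134 + R))
I((0 - 4)²)*E(o(8) - 1*25) = ((6 + (0 - 4)²)/(3 + (0 - 4)²))*(6 + 2*(8 - 1*25)² + 268*(8 - 1*25)) = ((6 + (-4)²)/(3 + (-4)²))*(6 + 2*(8 - 25)² + 268*(8 - 25)) = ((6 + 16)/(3 + 16))*(6 + 2*(-17)² + 268*(-17)) = (22/19)*(6 + 2*289 - 4556) = ((1/19)*22)*(6 + 578 - 4556) = (22/19)*(-3972) = -87384/19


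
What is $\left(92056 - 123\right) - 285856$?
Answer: $-193923$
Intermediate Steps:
$\left(92056 - 123\right) - 285856 = 91933 - 285856 = -193923$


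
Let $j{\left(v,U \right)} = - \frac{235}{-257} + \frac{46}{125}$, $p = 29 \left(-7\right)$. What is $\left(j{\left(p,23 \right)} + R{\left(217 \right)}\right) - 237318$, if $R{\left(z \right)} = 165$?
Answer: $- \frac{7618498928}{32125} \approx -2.3715 \cdot 10^{5}$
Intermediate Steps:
$p = -203$
$j{\left(v,U \right)} = \frac{41197}{32125}$ ($j{\left(v,U \right)} = \left(-235\right) \left(- \frac{1}{257}\right) + 46 \cdot \frac{1}{125} = \frac{235}{257} + \frac{46}{125} = \frac{41197}{32125}$)
$\left(j{\left(p,23 \right)} + R{\left(217 \right)}\right) - 237318 = \left(\frac{41197}{32125} + 165\right) - 237318 = \frac{5341822}{32125} - 237318 = - \frac{7618498928}{32125}$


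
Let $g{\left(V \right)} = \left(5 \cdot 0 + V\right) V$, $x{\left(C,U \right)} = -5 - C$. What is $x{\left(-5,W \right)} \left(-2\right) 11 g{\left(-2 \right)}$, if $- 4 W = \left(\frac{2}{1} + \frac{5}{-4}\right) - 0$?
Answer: $0$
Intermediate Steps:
$W = - \frac{3}{16}$ ($W = - \frac{\left(\frac{2}{1} + \frac{5}{-4}\right) - 0}{4} = - \frac{\left(2 \cdot 1 + 5 \left(- \frac{1}{4}\right)\right) + 0}{4} = - \frac{\left(2 - \frac{5}{4}\right) + 0}{4} = - \frac{\frac{3}{4} + 0}{4} = \left(- \frac{1}{4}\right) \frac{3}{4} = - \frac{3}{16} \approx -0.1875$)
$g{\left(V \right)} = V^{2}$ ($g{\left(V \right)} = \left(0 + V\right) V = V V = V^{2}$)
$x{\left(-5,W \right)} \left(-2\right) 11 g{\left(-2 \right)} = \left(-5 - -5\right) \left(-2\right) 11 \left(-2\right)^{2} = \left(-5 + 5\right) \left(\left(-22\right) 4\right) = 0 \left(-88\right) = 0$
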